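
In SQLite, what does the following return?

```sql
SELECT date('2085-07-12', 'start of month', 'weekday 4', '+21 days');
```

`start of month` rewinds 2085-07-12 to 2085-07-01.
`weekday 4` advances to the next Thursday; 2085-07-01 is a Sunday, so it moves forward to 2085-07-05.
Advancing 21 more days within July lands on 2085-07-26.

2085-07-26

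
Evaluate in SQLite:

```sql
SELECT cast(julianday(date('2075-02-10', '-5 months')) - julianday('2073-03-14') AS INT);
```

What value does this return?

Adding -5 months to 2075-02-10 gives 2074-09-10.
17 days remain in March 2073 after the 14th (31 − 14).
Full months from April 2073 through August 2074 contribute their day counts.
Then 10 days into September 2074.
Total: 17 + 30 + 31 + 30 + 31 + 31 + 30 + 31 + 30 + 31 + 31 + 28 + 31 + 30 + 31 + 30 + 31 + 31 + 10 = 545.

545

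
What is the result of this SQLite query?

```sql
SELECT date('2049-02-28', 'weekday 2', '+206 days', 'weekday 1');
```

2049-09-27

`weekday 2` advances to the next Tuesday; 2049-02-28 is a Sunday, so it moves forward to 2049-03-02.
Applying '+206 days' to 2049-03-02: counting 206 days forward gives 2049-09-24.
`weekday 1` advances to the next Monday; 2049-09-24 is a Friday, so it moves forward to 2049-09-27.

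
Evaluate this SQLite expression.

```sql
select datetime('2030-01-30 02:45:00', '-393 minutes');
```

393 minutes = 6h 33m; -393 minutes from 2030-01-30 02:45:00 is 2030-01-29 20:12:00 (crosses midnight).

2030-01-29 20:12:00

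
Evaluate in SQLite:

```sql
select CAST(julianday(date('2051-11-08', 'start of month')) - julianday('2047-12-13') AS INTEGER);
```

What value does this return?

`start of month` rewinds 2051-11-08 to 2051-11-01.
18 days remain in December 2047 after the 13th (31 − 13).
Full months from January 2048 through October 2051 contribute their day counts.
Then 1 day into November 2051.
Total: 18 + 31 + 29 + 31 + 30 + 31 + 30 + 31 + 31 + 30 + 31 + 30 + 31 + 31 + 28 + 31 + 30 + 31 + 30 + 31 + 31 + 30 + 31 + 30 + 31 + 31 + 28 + 31 + 30 + 31 + 30 + 31 + 31 + 30 + 31 + 30 + 31 + 31 + 28 + 31 + 30 + 31 + 30 + 31 + 31 + 30 + 31 + 1 = 1419.

1419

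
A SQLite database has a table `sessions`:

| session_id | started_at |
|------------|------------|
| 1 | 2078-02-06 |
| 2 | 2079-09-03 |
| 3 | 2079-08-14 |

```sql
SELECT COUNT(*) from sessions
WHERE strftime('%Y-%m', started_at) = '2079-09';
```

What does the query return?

Rows with year-month 2079-09: 2079-09-03 → 1.

1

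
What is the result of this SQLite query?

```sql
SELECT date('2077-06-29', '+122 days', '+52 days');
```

2077-12-20

Applying '+122 days' to 2077-06-29: counting 122 days forward gives 2077-10-29.
Applying '+52 days' to 2077-10-29: counting 52 days forward gives 2077-12-20.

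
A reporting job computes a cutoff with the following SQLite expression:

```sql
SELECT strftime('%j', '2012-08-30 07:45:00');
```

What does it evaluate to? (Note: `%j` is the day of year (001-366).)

243

Day-of-year for 2012-08-30: days since 2012-01-01 inclusive = 243, zero-padded to 243.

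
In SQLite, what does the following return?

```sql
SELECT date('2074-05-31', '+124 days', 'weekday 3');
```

2074-10-03

Applying '+124 days' to 2074-05-31: counting 124 days forward gives 2074-10-02.
`weekday 3` advances to the next Wednesday; 2074-10-02 is a Tuesday, so it moves forward to 2074-10-03.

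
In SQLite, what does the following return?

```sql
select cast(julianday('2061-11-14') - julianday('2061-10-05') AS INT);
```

26 days remain in October 2061 after the 5th (31 − 5).
Then 14 days into November 2061.
Total: 26 + 14 = 40.

40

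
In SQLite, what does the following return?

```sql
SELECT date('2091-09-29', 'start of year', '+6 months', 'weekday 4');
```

`start of year` rewinds 2091-09-29 to 2091-01-01.
Adding +6 months to 2091-01-01 gives 2091-07-01.
`weekday 4` advances to the next Thursday; 2091-07-01 is a Sunday, so it moves forward to 2091-07-05.

2091-07-05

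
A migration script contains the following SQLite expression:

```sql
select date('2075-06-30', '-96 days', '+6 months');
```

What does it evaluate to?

Applying '-96 days' to 2075-06-30: counting 96 days back gives 2075-03-26.
Adding +6 months to 2075-03-26 gives 2075-09-26.

2075-09-26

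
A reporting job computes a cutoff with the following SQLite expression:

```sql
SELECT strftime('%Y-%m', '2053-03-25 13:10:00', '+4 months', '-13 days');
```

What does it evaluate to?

First apply '+4 months', '-13 days': 2053-03-25 13:10:00 → 2053-07-12 13:10:00.
`%Y-%m` extracts the year-month: 2053-07.

2053-07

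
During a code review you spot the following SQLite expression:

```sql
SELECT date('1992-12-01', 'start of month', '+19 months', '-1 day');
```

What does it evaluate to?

`start of month` rewinds 1992-12-01 to 1992-12-01.
Adding +19 months to 1992-12-01 gives 1994-07-01.
Going back 1 day from 1994-07-01 reaches 1994-06-30 (last day of June, 30 days).

1994-06-30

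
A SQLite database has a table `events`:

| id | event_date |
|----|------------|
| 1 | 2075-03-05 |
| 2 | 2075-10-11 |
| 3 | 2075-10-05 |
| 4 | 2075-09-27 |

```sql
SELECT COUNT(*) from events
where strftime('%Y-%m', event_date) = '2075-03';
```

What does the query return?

1

Rows with year-month 2075-03: 2075-03-05 → 1.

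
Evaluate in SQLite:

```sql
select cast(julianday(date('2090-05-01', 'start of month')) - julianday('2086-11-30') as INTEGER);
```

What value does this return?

1248

`start of month` rewinds 2090-05-01 to 2090-05-01.
0 days remain in November 2086 after the 30th (30 − 30).
Full months from December 2086 through April 2090 contribute their day counts.
Then 1 day into May 2090.
Total: 0 + 31 + 31 + 28 + 31 + 30 + 31 + 30 + 31 + 31 + 30 + 31 + 30 + 31 + 31 + 29 + 31 + 30 + 31 + 30 + 31 + 31 + 30 + 31 + 30 + 31 + 31 + 28 + 31 + 30 + 31 + 30 + 31 + 31 + 30 + 31 + 30 + 31 + 31 + 28 + 31 + 30 + 1 = 1248.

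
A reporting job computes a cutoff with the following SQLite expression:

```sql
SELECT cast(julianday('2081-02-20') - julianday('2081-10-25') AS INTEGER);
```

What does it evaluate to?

8 days remain in February 2081 after the 20th (28 − 20).
Full months from March 2081 through September 2081 contribute their day counts.
Then 25 days into October 2081.
Total: 8 + 31 + 30 + 31 + 30 + 31 + 31 + 30 + 25 = 247.
The subtraction is earlier − later, so the result is −247 → -247.

-247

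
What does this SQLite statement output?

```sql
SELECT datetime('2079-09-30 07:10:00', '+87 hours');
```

+87 hours from 2079-09-30 07:10:00 is 2079-10-03 22:10:00 (crosses midnight).

2079-10-03 22:10:00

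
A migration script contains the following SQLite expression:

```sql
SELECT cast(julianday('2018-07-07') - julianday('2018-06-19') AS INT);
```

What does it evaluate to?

11 days remain in June 2018 after the 19th (30 − 19).
Then 7 days into July 2018.
Total: 11 + 7 = 18.

18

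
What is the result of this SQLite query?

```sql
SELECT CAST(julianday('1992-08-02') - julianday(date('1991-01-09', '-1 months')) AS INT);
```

602

Adding -1 month to 1991-01-09 gives 1990-12-09.
22 days remain in December 1990 after the 9th (31 − 9).
Full months from January 1991 through July 1992 contribute their day counts.
Then 2 days into August 1992.
Total: 22 + 31 + 28 + 31 + 30 + 31 + 30 + 31 + 31 + 30 + 31 + 30 + 31 + 31 + 29 + 31 + 30 + 31 + 30 + 31 + 2 = 602.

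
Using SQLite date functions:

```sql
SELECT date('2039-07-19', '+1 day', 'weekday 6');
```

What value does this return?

Advancing 1 more day within July lands on 2039-07-20.
`weekday 6` advances to the next Saturday; 2039-07-20 is a Wednesday, so it moves forward to 2039-07-23.

2039-07-23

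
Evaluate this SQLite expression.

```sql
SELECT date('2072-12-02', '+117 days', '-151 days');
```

2072-10-29

Applying '+117 days' to 2072-12-02: counting 117 days forward gives 2073-03-29.
Applying '-151 days' to 2073-03-29: counting 151 days back gives 2072-10-29.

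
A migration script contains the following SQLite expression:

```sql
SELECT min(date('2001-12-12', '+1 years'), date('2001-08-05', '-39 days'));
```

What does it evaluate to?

2001-06-27

date('2001-12-12', '+1 years') → 2002-12-12.
date('2001-08-05', '-39 days') → 2001-06-27.
Earlier of the two is 2001-06-27.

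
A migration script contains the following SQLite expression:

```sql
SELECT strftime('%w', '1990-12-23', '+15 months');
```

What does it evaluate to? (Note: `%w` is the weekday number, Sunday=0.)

1

First apply '+15 months': 1990-12-23 → 1992-03-23.
1992-03-23 is a Monday; with Sunday=0 that is 1.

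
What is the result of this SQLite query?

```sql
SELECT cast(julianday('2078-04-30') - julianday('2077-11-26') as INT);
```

4 days remain in November 2077 after the 26th (30 − 26).
December 2077: 31 days.
January 2078: 31 days.
February 2078: 28 days.
March 2078: 31 days.
Then 30 days into April 2078.
Total: 4 + 31 + 31 + 28 + 31 + 30 = 155.

155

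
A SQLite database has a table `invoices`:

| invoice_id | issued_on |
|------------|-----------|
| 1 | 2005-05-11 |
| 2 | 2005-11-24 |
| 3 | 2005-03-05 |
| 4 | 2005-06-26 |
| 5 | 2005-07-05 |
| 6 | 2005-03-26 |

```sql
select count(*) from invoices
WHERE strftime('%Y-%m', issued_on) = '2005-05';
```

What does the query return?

1

Rows with year-month 2005-05: 2005-05-11 → 1.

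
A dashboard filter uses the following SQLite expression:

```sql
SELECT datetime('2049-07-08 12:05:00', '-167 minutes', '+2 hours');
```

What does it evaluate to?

167 minutes = 2h 47m; -167 minutes from 2049-07-08 12:05:00 is 2049-07-08 09:18:00.
+2 hours from 2049-07-08 09:18:00 is 2049-07-08 11:18:00.

2049-07-08 11:18:00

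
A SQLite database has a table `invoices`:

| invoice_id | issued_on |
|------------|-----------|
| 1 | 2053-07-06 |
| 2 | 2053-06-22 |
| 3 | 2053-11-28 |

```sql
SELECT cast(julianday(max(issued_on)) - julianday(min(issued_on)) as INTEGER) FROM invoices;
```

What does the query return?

159

MIN = 2053-06-22, MAX = 2053-11-28.
8 days remain in June 2053 after the 22nd (30 − 22).
July 2053: 31 days.
August 2053: 31 days.
September 2053: 30 days.
October 2053: 31 days.
Then 28 days into November 2053.
Total: 8 + 31 + 31 + 30 + 31 + 28 = 159.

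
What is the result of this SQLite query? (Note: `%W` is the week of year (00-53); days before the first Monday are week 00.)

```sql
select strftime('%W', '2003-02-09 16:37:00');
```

2003-02-09 is a Sunday. SQLite's %W counts Mondays since the year started; the result is 05.

05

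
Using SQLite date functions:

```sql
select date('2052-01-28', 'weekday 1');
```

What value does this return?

2052-01-29

`weekday 1` advances to the next Monday; 2052-01-28 is a Sunday, so it moves forward to 2052-01-29.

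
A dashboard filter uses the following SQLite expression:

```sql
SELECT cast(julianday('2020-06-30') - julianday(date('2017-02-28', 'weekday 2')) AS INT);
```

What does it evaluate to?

1218

`weekday 2` advances to the next Tuesday; 2017-02-28 is already a Tuesday, so it stays at 2017-02-28.
0 days remain in February 2017 after the 28th (28 − 28).
Full months from March 2017 through May 2020 contribute their day counts.
Then 30 days into June 2020.
Total: 0 + 31 + 30 + 31 + 30 + 31 + 31 + 30 + 31 + 30 + 31 + 31 + 28 + 31 + 30 + 31 + 30 + 31 + 31 + 30 + 31 + 30 + 31 + 31 + 28 + 31 + 30 + 31 + 30 + 31 + 31 + 30 + 31 + 30 + 31 + 31 + 29 + 31 + 30 + 31 + 30 = 1218.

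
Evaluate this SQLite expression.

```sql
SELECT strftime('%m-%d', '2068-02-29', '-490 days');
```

10-27

First apply '-490 days': 2068-02-29 → 2066-10-27.
`%m-%d` extracts the month-day: 10-27.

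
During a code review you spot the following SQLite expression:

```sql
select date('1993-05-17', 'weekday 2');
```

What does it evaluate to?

`weekday 2` advances to the next Tuesday; 1993-05-17 is a Monday, so it moves forward to 1993-05-18.

1993-05-18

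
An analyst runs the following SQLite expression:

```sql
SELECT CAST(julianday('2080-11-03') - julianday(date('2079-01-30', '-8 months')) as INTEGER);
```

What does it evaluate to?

Adding -8 months to 2079-01-30 gives 2078-05-30.
1 day remains in May 2078 after the 30th (31 − 30).
Full months from June 2078 through October 2080 contribute their day counts.
Then 3 days into November 2080.
Total: 1 + 30 + 31 + 31 + 30 + 31 + 30 + 31 + 31 + 28 + 31 + 30 + 31 + 30 + 31 + 31 + 30 + 31 + 30 + 31 + 31 + 29 + 31 + 30 + 31 + 30 + 31 + 31 + 30 + 31 + 3 = 888.

888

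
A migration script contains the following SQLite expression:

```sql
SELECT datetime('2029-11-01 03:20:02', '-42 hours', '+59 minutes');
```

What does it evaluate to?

-42 hours from 2029-11-01 03:20:02 is 2029-10-30 09:20:02 (crosses midnight).
+59 minutes from 2029-10-30 09:20:02 is 2029-10-30 10:19:02.

2029-10-30 10:19:02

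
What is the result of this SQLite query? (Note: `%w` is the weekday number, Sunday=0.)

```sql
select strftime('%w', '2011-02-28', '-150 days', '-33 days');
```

0

First apply '-150 days', '-33 days': 2011-02-28 → 2010-08-29.
2010-08-29 is a Sunday; with Sunday=0 that is 0.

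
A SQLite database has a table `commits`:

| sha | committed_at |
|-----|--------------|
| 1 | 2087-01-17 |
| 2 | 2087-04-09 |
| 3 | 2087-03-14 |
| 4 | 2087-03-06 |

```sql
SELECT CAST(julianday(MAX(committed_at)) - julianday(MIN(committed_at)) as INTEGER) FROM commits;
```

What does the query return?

MIN = 2087-01-17, MAX = 2087-04-09.
14 days remain in January 2087 after the 17th (31 − 17).
February 2087: 28 days.
March 2087: 31 days.
Then 9 days into April 2087.
Total: 14 + 28 + 31 + 9 = 82.

82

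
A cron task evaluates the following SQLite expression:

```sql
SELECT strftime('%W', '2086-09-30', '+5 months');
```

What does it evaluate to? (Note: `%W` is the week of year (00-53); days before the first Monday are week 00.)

First apply '+5 months': 2086-09-30 → 2087-03-02.
2087-03-02 is a Sunday. SQLite's %W counts Mondays since the year started; the result is 08.

08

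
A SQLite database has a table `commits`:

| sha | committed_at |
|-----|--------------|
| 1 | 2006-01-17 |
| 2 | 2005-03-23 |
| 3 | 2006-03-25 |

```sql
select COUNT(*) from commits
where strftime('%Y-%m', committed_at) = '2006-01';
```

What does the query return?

Rows with year-month 2006-01: 2006-01-17 → 1.

1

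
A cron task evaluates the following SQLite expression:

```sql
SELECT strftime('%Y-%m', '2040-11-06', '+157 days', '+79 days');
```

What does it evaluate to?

First apply '+157 days', '+79 days': 2040-11-06 → 2041-06-30.
`%Y-%m` extracts the year-month: 2041-06.

2041-06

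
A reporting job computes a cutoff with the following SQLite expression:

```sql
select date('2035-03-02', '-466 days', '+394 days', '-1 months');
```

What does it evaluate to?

2034-11-20

Applying '-466 days' to 2035-03-02: counting 466 days back gives 2033-11-21.
Applying '+394 days' to 2033-11-21: counting 394 days forward gives 2034-12-20.
Adding -1 month to 2034-12-20 gives 2034-11-20.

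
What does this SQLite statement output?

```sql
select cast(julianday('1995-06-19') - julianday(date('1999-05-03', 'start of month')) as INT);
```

`start of month` rewinds 1999-05-03 to 1999-05-01.
11 days remain in June 1995 after the 19th (30 − 19).
Full months from July 1995 through April 1999 contribute their day counts.
Then 1 day into May 1999.
Total: 11 + 31 + 31 + 30 + 31 + 30 + 31 + 31 + 29 + 31 + 30 + 31 + 30 + 31 + 31 + 30 + 31 + 30 + 31 + 31 + 28 + 31 + 30 + 31 + 30 + 31 + 31 + 30 + 31 + 30 + 31 + 31 + 28 + 31 + 30 + 31 + 30 + 31 + 31 + 30 + 31 + 30 + 31 + 31 + 28 + 31 + 30 + 1 = 1412.
The subtraction is earlier − later, so the result is −1412 → -1412.

-1412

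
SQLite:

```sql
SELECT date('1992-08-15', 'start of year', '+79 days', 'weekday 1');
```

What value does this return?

`start of year` rewinds 1992-08-15 to 1992-01-01.
Applying '+79 days' to 1992-01-01: counting 79 days forward gives 1992-03-20.
`weekday 1` advances to the next Monday; 1992-03-20 is a Friday, so it moves forward to 1992-03-23.

1992-03-23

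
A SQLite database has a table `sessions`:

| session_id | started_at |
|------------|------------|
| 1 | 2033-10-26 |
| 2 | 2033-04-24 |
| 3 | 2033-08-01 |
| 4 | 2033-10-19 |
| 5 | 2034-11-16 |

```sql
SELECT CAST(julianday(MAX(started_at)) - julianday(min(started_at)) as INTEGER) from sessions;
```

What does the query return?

571

MIN = 2033-04-24, MAX = 2034-11-16.
6 days remain in April 2033 after the 24th (30 − 24).
Full months from May 2033 through October 2034 contribute their day counts.
Then 16 days into November 2034.
Total: 6 + 31 + 30 + 31 + 31 + 30 + 31 + 30 + 31 + 31 + 28 + 31 + 30 + 31 + 30 + 31 + 31 + 30 + 31 + 16 = 571.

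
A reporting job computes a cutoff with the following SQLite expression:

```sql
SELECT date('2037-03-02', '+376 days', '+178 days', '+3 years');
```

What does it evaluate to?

2041-09-07

Applying '+376 days' to 2037-03-02: counting 376 days forward gives 2038-03-13.
Applying '+178 days' to 2038-03-13: counting 178 days forward gives 2038-09-07.
Adding +3 years to 2038-09-07 gives 2041-09-07.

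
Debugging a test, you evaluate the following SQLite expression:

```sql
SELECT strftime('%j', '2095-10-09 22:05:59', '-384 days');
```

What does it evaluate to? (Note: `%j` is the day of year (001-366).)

263

First apply '-384 days': 2095-10-09 22:05:59 → 2094-09-20 22:05:59.
Day-of-year for 2094-09-20: days since 2094-01-01 inclusive = 263, zero-padded to 263.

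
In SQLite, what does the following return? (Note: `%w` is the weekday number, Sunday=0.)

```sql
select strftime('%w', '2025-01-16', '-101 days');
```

1

First apply '-101 days': 2025-01-16 → 2024-10-07.
2024-10-07 is a Monday; with Sunday=0 that is 1.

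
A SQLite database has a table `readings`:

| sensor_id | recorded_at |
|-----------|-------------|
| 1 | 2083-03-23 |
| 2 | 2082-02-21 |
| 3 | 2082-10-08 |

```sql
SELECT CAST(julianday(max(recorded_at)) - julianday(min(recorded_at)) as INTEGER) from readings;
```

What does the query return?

MIN = 2082-02-21, MAX = 2083-03-23.
7 days remain in February 2082 after the 21st (28 − 21).
Full months from March 2082 through February 2083 contribute their day counts.
Then 23 days into March 2083.
Total: 7 + 31 + 30 + 31 + 30 + 31 + 31 + 30 + 31 + 30 + 31 + 31 + 28 + 23 = 395.

395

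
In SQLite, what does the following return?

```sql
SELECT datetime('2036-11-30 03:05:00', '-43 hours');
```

-43 hours from 2036-11-30 03:05:00 is 2036-11-28 08:05:00 (crosses midnight).

2036-11-28 08:05:00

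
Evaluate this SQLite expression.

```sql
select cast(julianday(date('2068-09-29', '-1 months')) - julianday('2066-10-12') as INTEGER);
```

Adding -1 month to 2068-09-29 gives 2068-08-29.
19 days remain in October 2066 after the 12th (31 − 12).
Full months from November 2066 through July 2068 contribute their day counts.
Then 29 days into August 2068.
Total: 19 + 30 + 31 + 31 + 28 + 31 + 30 + 31 + 30 + 31 + 31 + 30 + 31 + 30 + 31 + 31 + 29 + 31 + 30 + 31 + 30 + 31 + 29 = 687.

687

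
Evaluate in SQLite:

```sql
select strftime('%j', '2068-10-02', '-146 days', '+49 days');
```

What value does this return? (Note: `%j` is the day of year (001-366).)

179

First apply '-146 days', '+49 days': 2068-10-02 → 2068-06-27.
Day-of-year for 2068-06-27: days since 2068-01-01 inclusive = 179, zero-padded to 179.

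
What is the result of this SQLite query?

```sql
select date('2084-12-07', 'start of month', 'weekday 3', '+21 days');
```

2084-12-27

`start of month` rewinds 2084-12-07 to 2084-12-01.
`weekday 3` advances to the next Wednesday; 2084-12-01 is a Friday, so it moves forward to 2084-12-06.
Advancing 21 more days within December lands on 2084-12-27.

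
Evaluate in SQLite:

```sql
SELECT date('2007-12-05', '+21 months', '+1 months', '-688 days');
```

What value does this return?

Adding +21 months to 2007-12-05 gives 2009-09-05.
Adding +1 month to 2009-09-05 gives 2009-10-05.
Applying '-688 days' to 2009-10-05: counting 688 days back gives 2007-11-17.

2007-11-17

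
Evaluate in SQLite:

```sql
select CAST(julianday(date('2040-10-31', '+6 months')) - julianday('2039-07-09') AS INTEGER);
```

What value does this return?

Adding +6 months to 2040-10-31 targets 2041-04-31. April 2041 has only 30 days, so SQLite normalizes the 1-day overflow forward to 2041-05-01.
22 days remain in July 2039 after the 9th (31 − 9).
Full months from August 2039 through April 2041 contribute their day counts.
Then 1 day into May 2041.
Total: 22 + 31 + 30 + 31 + 30 + 31 + 31 + 29 + 31 + 30 + 31 + 30 + 31 + 31 + 30 + 31 + 30 + 31 + 31 + 28 + 31 + 30 + 1 = 662.

662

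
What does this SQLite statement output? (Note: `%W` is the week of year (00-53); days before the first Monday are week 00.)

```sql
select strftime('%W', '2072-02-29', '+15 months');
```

First apply '+15 months': 2072-02-29 → 2073-05-29.
2073-05-29 is a Monday. SQLite's %W counts Mondays since the year started; the result is 22.

22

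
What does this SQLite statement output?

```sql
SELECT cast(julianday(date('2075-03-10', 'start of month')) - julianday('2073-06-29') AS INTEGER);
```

`start of month` rewinds 2075-03-10 to 2075-03-01.
1 day remains in June 2073 after the 29th (30 − 29).
Full months from July 2073 through February 2075 contribute their day counts.
Then 1 day into March 2075.
Total: 1 + 31 + 31 + 30 + 31 + 30 + 31 + 31 + 28 + 31 + 30 + 31 + 30 + 31 + 31 + 30 + 31 + 30 + 31 + 31 + 28 + 1 = 610.

610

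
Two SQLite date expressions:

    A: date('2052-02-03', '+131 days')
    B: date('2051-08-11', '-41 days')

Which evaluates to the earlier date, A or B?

B

A = 2052-06-13.
B = 2051-07-01.
B is earlier.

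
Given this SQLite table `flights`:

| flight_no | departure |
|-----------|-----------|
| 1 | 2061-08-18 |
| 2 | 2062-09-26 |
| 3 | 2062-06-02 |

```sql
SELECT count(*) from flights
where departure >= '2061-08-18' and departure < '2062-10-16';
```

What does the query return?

Rows in [2061-08-18, 2062-10-16): 2061-08-18, 2062-09-26, 2062-06-02 → 3 rows.

3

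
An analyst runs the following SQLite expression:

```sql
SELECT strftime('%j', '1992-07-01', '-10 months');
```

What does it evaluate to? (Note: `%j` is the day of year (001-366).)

244

First apply '-10 months': 1992-07-01 → 1991-09-01.
Day-of-year for 1991-09-01: days since 1991-01-01 inclusive = 244, zero-padded to 244.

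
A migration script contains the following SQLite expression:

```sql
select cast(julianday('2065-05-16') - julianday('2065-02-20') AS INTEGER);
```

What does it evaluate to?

8 days remain in February 2065 after the 20th (28 − 20).
March 2065: 31 days.
April 2065: 30 days.
Then 16 days into May 2065.
Total: 8 + 31 + 30 + 16 = 85.

85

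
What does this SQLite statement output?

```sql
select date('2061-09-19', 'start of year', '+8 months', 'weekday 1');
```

`start of year` rewinds 2061-09-19 to 2061-01-01.
Adding +8 months to 2061-01-01 gives 2061-09-01.
`weekday 1` advances to the next Monday; 2061-09-01 is a Thursday, so it moves forward to 2061-09-05.

2061-09-05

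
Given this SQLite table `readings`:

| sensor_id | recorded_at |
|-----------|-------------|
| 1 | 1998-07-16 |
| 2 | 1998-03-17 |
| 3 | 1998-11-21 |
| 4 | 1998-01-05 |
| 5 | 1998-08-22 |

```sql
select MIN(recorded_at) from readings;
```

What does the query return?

1998-01-05

MIN over {1998-01-05, 1998-03-17, 1998-07-16, 1998-08-22, 1998-11-21}.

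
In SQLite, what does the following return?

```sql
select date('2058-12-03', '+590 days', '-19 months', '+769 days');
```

2061-01-22

Applying '+590 days' to 2058-12-03: counting 590 days forward gives 2060-07-15.
Adding -19 months to 2060-07-15 gives 2058-12-15.
Applying '+769 days' to 2058-12-15: counting 769 days forward gives 2061-01-22.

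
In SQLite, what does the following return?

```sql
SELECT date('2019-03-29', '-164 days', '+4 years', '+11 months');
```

2023-09-16

Applying '-164 days' to 2019-03-29: counting 164 days back gives 2018-10-16.
Adding +4 years to 2018-10-16 gives 2022-10-16.
Adding +11 months to 2022-10-16 gives 2023-09-16.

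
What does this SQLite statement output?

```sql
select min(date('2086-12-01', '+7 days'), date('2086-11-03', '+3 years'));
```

date('2086-12-01', '+7 days') → 2086-12-08.
date('2086-11-03', '+3 years') → 2089-11-03.
Earlier of the two is 2086-12-08.

2086-12-08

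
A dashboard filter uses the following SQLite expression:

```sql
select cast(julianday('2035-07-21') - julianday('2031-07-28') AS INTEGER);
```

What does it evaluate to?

3 days remain in July 2031 after the 28th (31 − 28).
Full months from August 2031 through June 2035 contribute their day counts.
Then 21 days into July 2035.
Total: 3 + 31 + 30 + 31 + 30 + 31 + 31 + 29 + 31 + 30 + 31 + 30 + 31 + 31 + 30 + 31 + 30 + 31 + 31 + 28 + 31 + 30 + 31 + 30 + 31 + 31 + 30 + 31 + 30 + 31 + 31 + 28 + 31 + 30 + 31 + 30 + 31 + 31 + 30 + 31 + 30 + 31 + 31 + 28 + 31 + 30 + 31 + 30 + 21 = 1454.

1454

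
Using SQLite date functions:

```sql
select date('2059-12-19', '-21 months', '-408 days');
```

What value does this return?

2057-02-04

Adding -21 months to 2059-12-19 gives 2058-03-19.
Applying '-408 days' to 2058-03-19: counting 408 days back gives 2057-02-04.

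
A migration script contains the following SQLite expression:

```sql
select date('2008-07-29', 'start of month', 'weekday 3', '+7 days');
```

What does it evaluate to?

2008-07-09

`start of month` rewinds 2008-07-29 to 2008-07-01.
`weekday 3` advances to the next Wednesday; 2008-07-01 is a Tuesday, so it moves forward to 2008-07-02.
Advancing 7 more days within July lands on 2008-07-09.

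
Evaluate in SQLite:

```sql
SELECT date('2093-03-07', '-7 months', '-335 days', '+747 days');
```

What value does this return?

2093-09-23

Adding -7 months to 2093-03-07 gives 2092-08-07.
Applying '-335 days' to 2092-08-07: counting 335 days back gives 2091-09-07.
Applying '+747 days' to 2091-09-07: counting 747 days forward gives 2093-09-23.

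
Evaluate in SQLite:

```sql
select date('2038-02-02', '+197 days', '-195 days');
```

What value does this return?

2038-02-04

Applying '+197 days' to 2038-02-02: counting 197 days forward gives 2038-08-18.
Applying '-195 days' to 2038-08-18: counting 195 days back gives 2038-02-04.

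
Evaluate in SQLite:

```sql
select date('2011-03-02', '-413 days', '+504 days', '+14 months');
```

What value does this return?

Applying '-413 days' to 2011-03-02: counting 413 days back gives 2010-01-13.
Applying '+504 days' to 2010-01-13: counting 504 days forward gives 2011-06-01.
Adding +14 months to 2011-06-01 gives 2012-08-01.

2012-08-01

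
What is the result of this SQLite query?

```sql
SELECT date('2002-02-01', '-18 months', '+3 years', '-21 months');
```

2001-11-01

Adding -18 months to 2002-02-01 gives 2000-08-01.
Adding +3 years to 2000-08-01 gives 2003-08-01.
Adding -21 months to 2003-08-01 gives 2001-11-01.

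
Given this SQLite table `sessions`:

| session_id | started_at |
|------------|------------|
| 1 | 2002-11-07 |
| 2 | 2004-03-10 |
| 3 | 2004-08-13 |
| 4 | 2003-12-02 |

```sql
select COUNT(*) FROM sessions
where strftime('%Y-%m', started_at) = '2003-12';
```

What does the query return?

Rows with year-month 2003-12: 2003-12-02 → 1.

1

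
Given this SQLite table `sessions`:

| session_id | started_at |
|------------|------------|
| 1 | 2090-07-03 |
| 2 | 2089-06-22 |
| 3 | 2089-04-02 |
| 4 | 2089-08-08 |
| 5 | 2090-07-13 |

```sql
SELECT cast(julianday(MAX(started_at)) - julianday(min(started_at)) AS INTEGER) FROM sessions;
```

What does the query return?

MIN = 2089-04-02, MAX = 2090-07-13.
28 days remain in April 2089 after the 2nd (30 − 2).
Full months from May 2089 through June 2090 contribute their day counts.
Then 13 days into July 2090.
Total: 28 + 31 + 30 + 31 + 31 + 30 + 31 + 30 + 31 + 31 + 28 + 31 + 30 + 31 + 30 + 13 = 467.

467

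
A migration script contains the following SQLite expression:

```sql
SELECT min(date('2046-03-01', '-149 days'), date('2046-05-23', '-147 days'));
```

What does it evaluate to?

date('2046-03-01', '-149 days') → 2045-10-03.
date('2046-05-23', '-147 days') → 2045-12-27.
Earlier of the two is 2045-10-03.

2045-10-03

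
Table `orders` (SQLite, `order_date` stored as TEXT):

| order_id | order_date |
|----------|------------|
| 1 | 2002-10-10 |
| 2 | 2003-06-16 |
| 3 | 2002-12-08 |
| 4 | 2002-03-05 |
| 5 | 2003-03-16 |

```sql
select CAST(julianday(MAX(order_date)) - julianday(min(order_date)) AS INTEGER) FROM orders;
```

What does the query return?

MIN = 2002-03-05, MAX = 2003-06-16.
26 days remain in March 2002 after the 5th (31 − 5).
Full months from April 2002 through May 2003 contribute their day counts.
Then 16 days into June 2003.
Total: 26 + 30 + 31 + 30 + 31 + 31 + 30 + 31 + 30 + 31 + 31 + 28 + 31 + 30 + 31 + 16 = 468.

468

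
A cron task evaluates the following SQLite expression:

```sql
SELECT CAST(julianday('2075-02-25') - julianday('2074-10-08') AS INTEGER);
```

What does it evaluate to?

23 days remain in October 2074 after the 8th (31 − 8).
November 2074: 30 days.
December 2074: 31 days.
January 2075: 31 days.
Then 25 days into February 2075.
Total: 23 + 30 + 31 + 31 + 25 = 140.

140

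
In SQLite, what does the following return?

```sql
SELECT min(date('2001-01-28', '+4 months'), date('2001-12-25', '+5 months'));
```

2001-05-28

date('2001-01-28', '+4 months') → 2001-05-28.
date('2001-12-25', '+5 months') → 2002-05-25.
Earlier of the two is 2001-05-28.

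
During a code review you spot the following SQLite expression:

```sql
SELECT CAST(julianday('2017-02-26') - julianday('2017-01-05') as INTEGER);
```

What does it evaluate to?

26 days remain in January 2017 after the 5th (31 − 5).
Then 26 days into February 2017.
Total: 26 + 26 = 52.

52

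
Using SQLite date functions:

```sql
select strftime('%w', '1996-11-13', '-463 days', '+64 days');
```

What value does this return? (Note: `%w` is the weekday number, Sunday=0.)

3

First apply '-463 days', '+64 days': 1996-11-13 → 1995-10-11.
1995-10-11 is a Wednesday; with Sunday=0 that is 3.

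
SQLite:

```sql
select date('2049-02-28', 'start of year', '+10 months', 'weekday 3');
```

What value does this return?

2049-11-03

`start of year` rewinds 2049-02-28 to 2049-01-01.
Adding +10 months to 2049-01-01 gives 2049-11-01.
`weekday 3` advances to the next Wednesday; 2049-11-01 is a Monday, so it moves forward to 2049-11-03.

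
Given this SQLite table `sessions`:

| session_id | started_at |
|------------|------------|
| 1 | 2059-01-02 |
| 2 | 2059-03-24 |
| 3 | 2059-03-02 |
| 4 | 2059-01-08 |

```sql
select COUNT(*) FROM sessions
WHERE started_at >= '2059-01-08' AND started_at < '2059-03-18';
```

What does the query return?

Rows in [2059-01-08, 2059-03-18): 2059-03-02, 2059-01-08 → 2 rows.

2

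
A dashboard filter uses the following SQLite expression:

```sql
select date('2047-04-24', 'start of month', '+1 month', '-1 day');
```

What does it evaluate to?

2047-04-30

`start of month` rewinds 2047-04-24 to 2047-04-01.
Adding +1 month to 2047-04-01 gives 2047-05-01.
Going back 1 day from 2047-05-01 reaches 2047-04-30 (last day of April, 30 days).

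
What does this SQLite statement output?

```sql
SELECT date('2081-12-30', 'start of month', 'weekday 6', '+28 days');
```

`start of month` rewinds 2081-12-30 to 2081-12-01.
`weekday 6` advances to the next Saturday; 2081-12-01 is a Monday, so it moves forward to 2081-12-06.
December 2081 has 31 days; 25 remain after the 6th, so 26 days reach 2082-01-01.
Advancing 2 more days within January lands on 2082-01-03.

2082-01-03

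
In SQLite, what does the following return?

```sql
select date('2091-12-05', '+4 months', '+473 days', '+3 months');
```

2093-10-22

Adding +4 months to 2091-12-05 gives 2092-04-05.
Applying '+473 days' to 2092-04-05: counting 473 days forward gives 2093-07-22.
Adding +3 months to 2093-07-22 gives 2093-10-22.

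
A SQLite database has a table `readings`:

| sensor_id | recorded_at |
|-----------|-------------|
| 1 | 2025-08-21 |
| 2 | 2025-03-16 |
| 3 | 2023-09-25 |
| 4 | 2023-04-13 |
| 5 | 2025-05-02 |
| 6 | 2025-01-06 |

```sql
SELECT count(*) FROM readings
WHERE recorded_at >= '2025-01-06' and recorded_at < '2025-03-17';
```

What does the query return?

Rows in [2025-01-06, 2025-03-17): 2025-03-16, 2025-01-06 → 2 rows.

2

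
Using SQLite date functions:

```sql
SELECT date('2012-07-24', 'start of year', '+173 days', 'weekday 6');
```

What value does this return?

`start of year` rewinds 2012-07-24 to 2012-01-01.
Applying '+173 days' to 2012-01-01: counting 173 days forward gives 2012-06-22.
`weekday 6` advances to the next Saturday; 2012-06-22 is a Friday, so it moves forward to 2012-06-23.

2012-06-23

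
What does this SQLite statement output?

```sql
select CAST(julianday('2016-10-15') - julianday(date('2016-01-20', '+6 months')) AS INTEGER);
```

87

Adding +6 months to 2016-01-20 gives 2016-07-20.
11 days remain in July 2016 after the 20th (31 − 20).
August 2016: 31 days.
September 2016: 30 days.
Then 15 days into October 2016.
Total: 11 + 31 + 30 + 15 = 87.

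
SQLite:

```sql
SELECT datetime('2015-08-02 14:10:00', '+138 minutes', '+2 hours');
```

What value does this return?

2015-08-02 18:28:00

138 minutes = 2h 18m; +138 minutes from 2015-08-02 14:10:00 is 2015-08-02 16:28:00.
+2 hours from 2015-08-02 16:28:00 is 2015-08-02 18:28:00.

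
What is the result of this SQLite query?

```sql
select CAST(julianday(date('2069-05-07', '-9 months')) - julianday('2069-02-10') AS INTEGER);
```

Adding -9 months to 2069-05-07 gives 2068-08-07.
24 days remain in August 2068 after the 7th (31 − 7).
September 2068: 30 days.
October 2068: 31 days.
November 2068: 30 days.
December 2068: 31 days.
January 2069: 31 days.
Then 10 days into February 2069.
Total: 24 + 30 + 31 + 30 + 31 + 31 + 10 = 187.
The subtraction is earlier − later, so the result is −187 → -187.

-187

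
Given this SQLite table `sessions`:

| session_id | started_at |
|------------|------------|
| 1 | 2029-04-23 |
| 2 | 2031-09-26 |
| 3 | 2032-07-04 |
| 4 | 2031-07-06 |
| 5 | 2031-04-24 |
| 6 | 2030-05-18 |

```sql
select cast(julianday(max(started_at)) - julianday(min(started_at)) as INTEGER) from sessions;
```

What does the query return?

MIN = 2029-04-23, MAX = 2032-07-04.
7 days remain in April 2029 after the 23rd (30 − 23).
Full months from May 2029 through June 2032 contribute their day counts.
Then 4 days into July 2032.
Total: 7 + 31 + 30 + 31 + 31 + 30 + 31 + 30 + 31 + 31 + 28 + 31 + 30 + 31 + 30 + 31 + 31 + 30 + 31 + 30 + 31 + 31 + 28 + 31 + 30 + 31 + 30 + 31 + 31 + 30 + 31 + 30 + 31 + 31 + 29 + 31 + 30 + 31 + 30 + 4 = 1168.

1168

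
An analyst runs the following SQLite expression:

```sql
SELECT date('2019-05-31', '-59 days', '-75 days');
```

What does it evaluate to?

Applying '-59 days' to 2019-05-31: counting 59 days back gives 2019-04-02.
Applying '-75 days' to 2019-04-02: counting 75 days back gives 2019-01-17.

2019-01-17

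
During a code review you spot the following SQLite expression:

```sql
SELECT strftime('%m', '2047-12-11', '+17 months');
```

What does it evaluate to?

05

First apply '+17 months': 2047-12-11 → 2049-05-11.
`%m` extracts the 2-digit month (01-12): 05.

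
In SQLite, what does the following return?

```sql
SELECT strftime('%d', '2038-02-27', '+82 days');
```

20

First apply '+82 days': 2038-02-27 → 2038-05-20.
`%d` extracts the 2-digit day of month: 20.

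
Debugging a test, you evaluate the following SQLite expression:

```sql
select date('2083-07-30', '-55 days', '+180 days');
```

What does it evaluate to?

Applying '-55 days' to 2083-07-30: counting 55 days back gives 2083-06-05.
Applying '+180 days' to 2083-06-05: counting 180 days forward gives 2083-12-02.

2083-12-02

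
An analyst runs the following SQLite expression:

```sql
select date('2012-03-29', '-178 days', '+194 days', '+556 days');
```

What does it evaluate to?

2013-10-22

Applying '-178 days' to 2012-03-29: counting 178 days back gives 2011-10-03.
Applying '+194 days' to 2011-10-03: counting 194 days forward gives 2012-04-14.
Applying '+556 days' to 2012-04-14: counting 556 days forward gives 2013-10-22.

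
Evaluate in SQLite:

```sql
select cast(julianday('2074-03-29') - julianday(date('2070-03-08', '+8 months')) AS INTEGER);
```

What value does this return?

Adding +8 months to 2070-03-08 gives 2070-11-08.
22 days remain in November 2070 after the 8th (30 − 8).
Full months from December 2070 through February 2074 contribute their day counts.
Then 29 days into March 2074.
Total: 22 + 31 + 31 + 28 + 31 + 30 + 31 + 30 + 31 + 31 + 30 + 31 + 30 + 31 + 31 + 29 + 31 + 30 + 31 + 30 + 31 + 31 + 30 + 31 + 30 + 31 + 31 + 28 + 31 + 30 + 31 + 30 + 31 + 31 + 30 + 31 + 30 + 31 + 31 + 28 + 29 = 1237.

1237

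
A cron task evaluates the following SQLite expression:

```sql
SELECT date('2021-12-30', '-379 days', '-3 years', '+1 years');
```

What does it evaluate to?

Applying '-379 days' to 2021-12-30: counting 379 days back gives 2020-12-16.
Adding -3 years to 2020-12-16 gives 2017-12-16.
Adding +1 year to 2017-12-16 gives 2018-12-16.

2018-12-16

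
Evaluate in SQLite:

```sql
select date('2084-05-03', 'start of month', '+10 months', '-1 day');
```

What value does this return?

2085-02-28

`start of month` rewinds 2084-05-03 to 2084-05-01.
Adding +10 months to 2084-05-01 gives 2085-03-01.
Going back 1 day from 2085-03-01 reaches 2085-02-28 (last day of February, 28 days).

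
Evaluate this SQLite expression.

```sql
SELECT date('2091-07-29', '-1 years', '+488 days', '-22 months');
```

2090-01-29

Adding -1 year to 2091-07-29 gives 2090-07-29.
Applying '+488 days' to 2090-07-29: counting 488 days forward gives 2091-11-29.
Adding -22 months to 2091-11-29 gives 2090-01-29.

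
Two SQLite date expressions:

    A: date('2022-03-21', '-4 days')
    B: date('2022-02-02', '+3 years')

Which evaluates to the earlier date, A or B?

A

A = 2022-03-17.
B = 2025-02-02.
A is earlier.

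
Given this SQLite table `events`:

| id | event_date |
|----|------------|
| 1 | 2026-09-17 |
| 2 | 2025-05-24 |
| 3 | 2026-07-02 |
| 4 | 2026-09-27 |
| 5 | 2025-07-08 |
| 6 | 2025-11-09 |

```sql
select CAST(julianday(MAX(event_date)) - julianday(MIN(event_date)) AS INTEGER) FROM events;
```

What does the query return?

MIN = 2025-05-24, MAX = 2026-09-27.
7 days remain in May 2025 after the 24th (31 − 24).
Full months from June 2025 through August 2026 contribute their day counts.
Then 27 days into September 2026.
Total: 7 + 30 + 31 + 31 + 30 + 31 + 30 + 31 + 31 + 28 + 31 + 30 + 31 + 30 + 31 + 31 + 27 = 491.

491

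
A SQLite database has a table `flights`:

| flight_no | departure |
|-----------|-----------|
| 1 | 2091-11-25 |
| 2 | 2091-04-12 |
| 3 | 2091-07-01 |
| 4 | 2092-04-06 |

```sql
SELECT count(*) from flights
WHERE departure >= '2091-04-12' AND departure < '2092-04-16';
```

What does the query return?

4

Rows in [2091-04-12, 2092-04-16): 2091-11-25, 2091-04-12, 2091-07-01, 2092-04-06 → 4 rows.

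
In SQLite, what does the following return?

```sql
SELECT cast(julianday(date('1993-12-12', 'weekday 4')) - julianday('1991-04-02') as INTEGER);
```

989

`weekday 4` advances to the next Thursday; 1993-12-12 is a Sunday, so it moves forward to 1993-12-16.
28 days remain in April 1991 after the 2nd (30 − 2).
Full months from May 1991 through November 1993 contribute their day counts.
Then 16 days into December 1993.
Total: 28 + 31 + 30 + 31 + 31 + 30 + 31 + 30 + 31 + 31 + 29 + 31 + 30 + 31 + 30 + 31 + 31 + 30 + 31 + 30 + 31 + 31 + 28 + 31 + 30 + 31 + 30 + 31 + 31 + 30 + 31 + 30 + 16 = 989.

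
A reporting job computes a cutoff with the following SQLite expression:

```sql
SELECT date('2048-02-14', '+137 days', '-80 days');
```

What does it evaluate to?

Applying '+137 days' to 2048-02-14: counting 137 days forward gives 2048-06-30.
Applying '-80 days' to 2048-06-30: counting 80 days back gives 2048-04-11.

2048-04-11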